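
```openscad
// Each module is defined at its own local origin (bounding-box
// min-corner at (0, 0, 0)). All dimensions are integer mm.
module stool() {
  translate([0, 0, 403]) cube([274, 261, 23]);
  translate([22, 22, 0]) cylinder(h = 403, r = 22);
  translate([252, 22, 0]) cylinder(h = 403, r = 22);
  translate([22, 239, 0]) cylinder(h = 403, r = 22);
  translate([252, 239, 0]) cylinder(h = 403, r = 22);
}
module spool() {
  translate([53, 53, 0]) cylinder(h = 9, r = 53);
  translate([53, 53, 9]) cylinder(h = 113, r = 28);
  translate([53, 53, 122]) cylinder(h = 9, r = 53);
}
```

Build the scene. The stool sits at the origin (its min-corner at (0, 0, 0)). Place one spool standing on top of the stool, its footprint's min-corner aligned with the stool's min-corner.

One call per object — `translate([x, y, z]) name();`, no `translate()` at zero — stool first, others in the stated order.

stool();
translate([0, 0, 426]) spool();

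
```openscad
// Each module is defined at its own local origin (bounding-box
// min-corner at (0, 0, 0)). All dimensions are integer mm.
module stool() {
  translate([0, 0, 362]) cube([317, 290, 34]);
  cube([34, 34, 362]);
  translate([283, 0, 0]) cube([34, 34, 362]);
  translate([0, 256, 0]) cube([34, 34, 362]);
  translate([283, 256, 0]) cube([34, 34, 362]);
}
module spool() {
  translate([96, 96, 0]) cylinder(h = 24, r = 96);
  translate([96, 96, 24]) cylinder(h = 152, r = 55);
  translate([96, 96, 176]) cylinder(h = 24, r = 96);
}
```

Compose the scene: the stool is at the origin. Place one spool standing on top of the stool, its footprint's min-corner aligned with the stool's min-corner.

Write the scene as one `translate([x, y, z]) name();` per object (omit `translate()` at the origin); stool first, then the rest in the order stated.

stool();
translate([0, 0, 396]) spool();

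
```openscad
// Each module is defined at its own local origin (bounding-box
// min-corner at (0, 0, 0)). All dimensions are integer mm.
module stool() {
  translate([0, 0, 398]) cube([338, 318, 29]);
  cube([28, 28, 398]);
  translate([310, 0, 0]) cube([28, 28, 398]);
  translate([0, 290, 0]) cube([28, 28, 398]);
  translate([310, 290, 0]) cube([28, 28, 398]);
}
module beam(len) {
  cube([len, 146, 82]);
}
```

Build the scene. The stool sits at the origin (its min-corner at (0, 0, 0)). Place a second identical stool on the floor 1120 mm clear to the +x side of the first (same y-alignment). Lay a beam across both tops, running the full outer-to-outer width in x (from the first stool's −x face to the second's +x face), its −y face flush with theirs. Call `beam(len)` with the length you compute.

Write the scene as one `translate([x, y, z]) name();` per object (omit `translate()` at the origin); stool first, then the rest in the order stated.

stool();
translate([1458, 0, 0]) stool();
translate([0, 0, 427]) beam(1796);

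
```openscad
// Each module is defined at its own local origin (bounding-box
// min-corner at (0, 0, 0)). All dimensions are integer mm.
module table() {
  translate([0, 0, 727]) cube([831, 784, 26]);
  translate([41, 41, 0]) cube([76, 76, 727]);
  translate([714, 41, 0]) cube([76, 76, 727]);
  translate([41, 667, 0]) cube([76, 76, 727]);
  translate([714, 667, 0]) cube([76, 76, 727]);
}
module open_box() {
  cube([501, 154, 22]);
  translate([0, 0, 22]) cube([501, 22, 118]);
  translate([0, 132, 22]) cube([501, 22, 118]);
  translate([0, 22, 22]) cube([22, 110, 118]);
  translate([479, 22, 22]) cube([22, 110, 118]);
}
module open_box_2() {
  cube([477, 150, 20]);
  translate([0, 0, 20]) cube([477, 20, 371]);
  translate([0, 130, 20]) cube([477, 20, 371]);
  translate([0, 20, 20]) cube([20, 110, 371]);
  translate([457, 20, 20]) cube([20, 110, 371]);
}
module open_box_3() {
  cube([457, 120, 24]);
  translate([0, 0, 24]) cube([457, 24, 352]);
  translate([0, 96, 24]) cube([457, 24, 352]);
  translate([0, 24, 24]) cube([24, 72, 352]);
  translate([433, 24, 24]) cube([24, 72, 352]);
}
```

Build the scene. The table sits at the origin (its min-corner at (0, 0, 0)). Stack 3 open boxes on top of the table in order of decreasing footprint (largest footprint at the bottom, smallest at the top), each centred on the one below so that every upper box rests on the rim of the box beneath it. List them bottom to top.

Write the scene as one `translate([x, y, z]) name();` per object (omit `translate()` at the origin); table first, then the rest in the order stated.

table();
translate([165, 315, 753]) open_box();
translate([177, 317, 893]) open_box_2();
translate([187, 332, 1284]) open_box_3();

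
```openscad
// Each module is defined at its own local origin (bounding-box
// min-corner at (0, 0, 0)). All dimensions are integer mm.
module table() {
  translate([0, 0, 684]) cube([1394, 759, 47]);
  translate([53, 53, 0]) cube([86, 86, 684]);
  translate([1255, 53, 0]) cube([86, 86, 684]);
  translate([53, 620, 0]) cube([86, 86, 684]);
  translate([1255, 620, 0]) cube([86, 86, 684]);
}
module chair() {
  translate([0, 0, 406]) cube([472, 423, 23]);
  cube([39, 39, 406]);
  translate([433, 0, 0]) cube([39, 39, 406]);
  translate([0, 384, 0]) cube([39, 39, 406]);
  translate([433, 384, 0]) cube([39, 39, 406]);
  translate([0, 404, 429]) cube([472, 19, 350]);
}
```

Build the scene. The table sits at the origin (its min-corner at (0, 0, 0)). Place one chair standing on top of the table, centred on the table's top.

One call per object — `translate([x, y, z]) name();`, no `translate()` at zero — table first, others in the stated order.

table();
translate([461, 168, 731]) chair();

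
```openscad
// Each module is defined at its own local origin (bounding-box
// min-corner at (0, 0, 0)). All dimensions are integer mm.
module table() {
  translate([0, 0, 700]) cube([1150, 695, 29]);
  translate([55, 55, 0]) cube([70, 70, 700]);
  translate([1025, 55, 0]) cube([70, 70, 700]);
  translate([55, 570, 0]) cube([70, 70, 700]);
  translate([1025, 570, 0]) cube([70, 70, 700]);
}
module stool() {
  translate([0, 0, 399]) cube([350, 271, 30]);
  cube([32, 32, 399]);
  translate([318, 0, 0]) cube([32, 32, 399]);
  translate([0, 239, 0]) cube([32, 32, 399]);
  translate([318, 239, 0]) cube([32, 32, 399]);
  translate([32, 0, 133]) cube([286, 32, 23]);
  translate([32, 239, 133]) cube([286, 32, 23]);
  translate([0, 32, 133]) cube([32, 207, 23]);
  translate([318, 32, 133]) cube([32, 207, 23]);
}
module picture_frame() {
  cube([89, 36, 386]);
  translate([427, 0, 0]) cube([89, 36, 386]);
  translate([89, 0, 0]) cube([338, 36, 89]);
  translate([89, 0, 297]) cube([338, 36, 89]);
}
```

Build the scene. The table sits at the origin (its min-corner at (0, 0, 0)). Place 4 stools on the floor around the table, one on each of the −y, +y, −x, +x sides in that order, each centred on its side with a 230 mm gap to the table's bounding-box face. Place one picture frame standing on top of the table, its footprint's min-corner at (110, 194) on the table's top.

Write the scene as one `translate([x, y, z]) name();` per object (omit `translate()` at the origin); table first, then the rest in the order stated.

table();
translate([400, -501, 0]) stool();
translate([400, 925, 0]) stool();
translate([-580, 212, 0]) stool();
translate([1380, 212, 0]) stool();
translate([110, 194, 729]) picture_frame();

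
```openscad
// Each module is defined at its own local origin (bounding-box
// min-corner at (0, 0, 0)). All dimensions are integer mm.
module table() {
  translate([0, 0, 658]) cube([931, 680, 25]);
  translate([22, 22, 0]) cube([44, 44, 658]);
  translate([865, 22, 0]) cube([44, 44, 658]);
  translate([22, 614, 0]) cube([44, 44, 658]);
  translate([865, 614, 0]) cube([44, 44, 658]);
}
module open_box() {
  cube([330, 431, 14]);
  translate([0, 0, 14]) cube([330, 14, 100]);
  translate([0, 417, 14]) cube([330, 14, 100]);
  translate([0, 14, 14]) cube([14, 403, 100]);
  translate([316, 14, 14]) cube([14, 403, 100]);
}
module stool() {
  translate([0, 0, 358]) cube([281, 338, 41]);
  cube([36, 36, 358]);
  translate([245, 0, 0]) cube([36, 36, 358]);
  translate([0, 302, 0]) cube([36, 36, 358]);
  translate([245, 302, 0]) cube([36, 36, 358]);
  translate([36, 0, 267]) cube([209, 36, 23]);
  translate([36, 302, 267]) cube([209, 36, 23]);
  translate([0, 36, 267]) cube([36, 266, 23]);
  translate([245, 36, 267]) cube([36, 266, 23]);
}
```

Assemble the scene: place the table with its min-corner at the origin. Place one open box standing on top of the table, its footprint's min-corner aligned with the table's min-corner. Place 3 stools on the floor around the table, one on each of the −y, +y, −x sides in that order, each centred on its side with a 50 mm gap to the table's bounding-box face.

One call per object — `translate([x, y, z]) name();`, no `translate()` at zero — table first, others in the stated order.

table();
translate([0, 0, 683]) open_box();
translate([325, -388, 0]) stool();
translate([325, 730, 0]) stool();
translate([-331, 171, 0]) stool();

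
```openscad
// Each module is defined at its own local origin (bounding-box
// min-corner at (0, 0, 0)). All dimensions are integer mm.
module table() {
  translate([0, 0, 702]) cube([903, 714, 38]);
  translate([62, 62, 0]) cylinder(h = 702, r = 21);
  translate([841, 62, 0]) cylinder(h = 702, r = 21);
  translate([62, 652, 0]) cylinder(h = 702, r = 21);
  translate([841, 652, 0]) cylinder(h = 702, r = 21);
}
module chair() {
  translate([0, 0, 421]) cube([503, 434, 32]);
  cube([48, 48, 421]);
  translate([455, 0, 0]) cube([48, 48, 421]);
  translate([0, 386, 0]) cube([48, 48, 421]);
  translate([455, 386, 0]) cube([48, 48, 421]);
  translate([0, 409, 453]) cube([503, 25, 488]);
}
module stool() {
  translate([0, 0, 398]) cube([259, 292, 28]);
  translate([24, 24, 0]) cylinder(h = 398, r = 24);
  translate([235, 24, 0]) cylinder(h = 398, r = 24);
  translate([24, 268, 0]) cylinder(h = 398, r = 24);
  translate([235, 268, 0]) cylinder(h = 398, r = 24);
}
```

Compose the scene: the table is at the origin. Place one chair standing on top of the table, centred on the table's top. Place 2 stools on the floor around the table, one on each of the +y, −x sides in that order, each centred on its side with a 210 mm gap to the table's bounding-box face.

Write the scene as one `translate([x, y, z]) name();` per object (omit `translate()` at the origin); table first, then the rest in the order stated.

table();
translate([200, 140, 740]) chair();
translate([322, 924, 0]) stool();
translate([-469, 211, 0]) stool();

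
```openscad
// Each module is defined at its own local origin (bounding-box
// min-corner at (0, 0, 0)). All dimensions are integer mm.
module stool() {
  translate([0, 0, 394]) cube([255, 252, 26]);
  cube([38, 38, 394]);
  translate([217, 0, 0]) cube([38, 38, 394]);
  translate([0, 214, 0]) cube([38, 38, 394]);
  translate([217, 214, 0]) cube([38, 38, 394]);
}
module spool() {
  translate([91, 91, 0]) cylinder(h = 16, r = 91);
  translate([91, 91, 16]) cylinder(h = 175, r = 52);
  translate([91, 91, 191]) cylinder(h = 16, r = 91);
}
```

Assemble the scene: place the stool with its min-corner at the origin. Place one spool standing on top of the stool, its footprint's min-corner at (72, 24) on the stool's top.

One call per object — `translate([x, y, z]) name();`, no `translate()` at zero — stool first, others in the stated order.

stool();
translate([72, 24, 420]) spool();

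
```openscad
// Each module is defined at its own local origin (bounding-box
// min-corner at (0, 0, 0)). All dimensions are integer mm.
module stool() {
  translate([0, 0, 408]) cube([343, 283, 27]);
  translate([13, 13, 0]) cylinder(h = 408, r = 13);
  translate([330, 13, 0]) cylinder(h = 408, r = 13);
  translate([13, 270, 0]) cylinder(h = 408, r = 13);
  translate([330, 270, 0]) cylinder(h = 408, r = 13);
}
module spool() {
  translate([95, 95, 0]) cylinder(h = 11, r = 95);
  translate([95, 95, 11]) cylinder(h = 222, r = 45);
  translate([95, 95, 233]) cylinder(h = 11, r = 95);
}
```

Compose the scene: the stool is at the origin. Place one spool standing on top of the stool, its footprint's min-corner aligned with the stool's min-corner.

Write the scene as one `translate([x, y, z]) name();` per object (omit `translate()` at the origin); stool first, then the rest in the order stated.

stool();
translate([0, 0, 435]) spool();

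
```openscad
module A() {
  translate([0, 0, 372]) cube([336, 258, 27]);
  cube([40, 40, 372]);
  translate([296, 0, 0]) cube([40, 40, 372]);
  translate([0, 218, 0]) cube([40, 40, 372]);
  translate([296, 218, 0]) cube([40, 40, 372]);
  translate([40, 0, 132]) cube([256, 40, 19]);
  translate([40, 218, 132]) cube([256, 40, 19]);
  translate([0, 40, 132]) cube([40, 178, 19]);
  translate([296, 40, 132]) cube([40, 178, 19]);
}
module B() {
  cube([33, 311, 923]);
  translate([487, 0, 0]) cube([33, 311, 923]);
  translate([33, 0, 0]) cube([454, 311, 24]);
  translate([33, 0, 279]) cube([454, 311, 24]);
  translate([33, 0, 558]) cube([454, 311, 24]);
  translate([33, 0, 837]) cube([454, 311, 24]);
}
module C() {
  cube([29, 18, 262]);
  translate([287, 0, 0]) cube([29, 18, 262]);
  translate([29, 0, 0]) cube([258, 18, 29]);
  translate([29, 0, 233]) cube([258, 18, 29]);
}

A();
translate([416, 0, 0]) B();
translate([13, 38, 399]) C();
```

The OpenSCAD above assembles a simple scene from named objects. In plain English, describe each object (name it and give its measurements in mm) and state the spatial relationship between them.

A is a four-legged stool. The seat is 336×258 mm, 27 mm thick, top at z = 399 mm. It stands on four square legs, each 40×40 mm in cross-section, from z = 0 to the seat underside, each flush with a corner of the seat. Four stretchers, 40 mm wide and 19 mm tall, connect adjacent legs with their undersides at z = 132 mm, each running between the inner faces of the legs it joins and aligned with the legs' outer faces on the other axis.

B is a bookshelf 520 mm wide overall, 311 mm deep and 923 mm tall. The two sides are 33 mm thick vertical panels. 4 horizontal shelves of 24 mm thickness span between the inner faces of the sides; the lowest shelf sits on the floor and shelves are stacked with a clear vertical gap of 255 mm between each pair.

C is a picture frame with a 258×204 mm rectangular opening (x by z) and a uniform 29 mm border on every side. Frame depth is 18 mm along y. It is built from two vertical stiles running the full outside height and two horizontal rails spanning the gap between the stiles.

The bookshelf is on the floor beside the stool on its +x side. The picture frame is on top of the stool.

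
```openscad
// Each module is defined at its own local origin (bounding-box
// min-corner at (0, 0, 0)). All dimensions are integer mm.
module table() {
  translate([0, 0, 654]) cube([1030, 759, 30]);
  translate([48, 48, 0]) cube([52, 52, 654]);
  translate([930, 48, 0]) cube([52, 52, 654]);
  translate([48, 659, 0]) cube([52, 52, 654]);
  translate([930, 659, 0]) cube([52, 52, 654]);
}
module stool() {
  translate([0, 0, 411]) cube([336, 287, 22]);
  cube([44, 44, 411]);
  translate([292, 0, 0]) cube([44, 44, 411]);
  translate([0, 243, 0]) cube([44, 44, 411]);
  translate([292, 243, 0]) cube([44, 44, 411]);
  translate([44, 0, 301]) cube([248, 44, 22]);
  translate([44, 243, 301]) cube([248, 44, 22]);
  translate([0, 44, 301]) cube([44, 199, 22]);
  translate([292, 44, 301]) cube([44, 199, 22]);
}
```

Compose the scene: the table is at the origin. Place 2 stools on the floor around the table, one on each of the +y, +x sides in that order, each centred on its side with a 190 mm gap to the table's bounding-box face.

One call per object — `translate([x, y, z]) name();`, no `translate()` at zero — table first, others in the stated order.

table();
translate([347, 949, 0]) stool();
translate([1220, 236, 0]) stool();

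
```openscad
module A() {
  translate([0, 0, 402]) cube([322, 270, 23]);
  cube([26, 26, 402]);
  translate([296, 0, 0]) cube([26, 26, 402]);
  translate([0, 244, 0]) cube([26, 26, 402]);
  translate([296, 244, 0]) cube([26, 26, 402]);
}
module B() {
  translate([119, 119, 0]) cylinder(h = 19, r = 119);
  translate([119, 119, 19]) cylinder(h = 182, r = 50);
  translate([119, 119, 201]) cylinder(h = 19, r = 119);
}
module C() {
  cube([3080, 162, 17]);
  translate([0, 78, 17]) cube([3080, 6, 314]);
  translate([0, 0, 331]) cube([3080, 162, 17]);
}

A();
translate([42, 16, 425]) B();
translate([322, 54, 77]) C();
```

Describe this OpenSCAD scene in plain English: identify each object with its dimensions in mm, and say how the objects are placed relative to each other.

A is a four-legged stool. The seat is a 322×270×23 mm slab whose top surface is at z = 425 mm; four square legs, each 26×26 mm in cross-section, run from the floor (z = 0) to the underside of the seat, each flush with a corner of the seat.

B is a spool: two coaxial disc flanges of radius 119 mm and thickness 19 mm, joined by a core cylinder of radius 50 mm and height 182 mm. The lower flange rests on z = 0 and the three cylinders share a vertical axis.

C is an I-beam lying along x, 3080 mm long. Overall section height 348 mm. Two flanges 162 mm wide (y) and 17 mm thick, one on the floor and one at the top; a web 6 mm thick runs between them, centred on the flange width.

The spool is on top of the stool, centred. The I-beam is beside the stool with their tops flush at z = 425.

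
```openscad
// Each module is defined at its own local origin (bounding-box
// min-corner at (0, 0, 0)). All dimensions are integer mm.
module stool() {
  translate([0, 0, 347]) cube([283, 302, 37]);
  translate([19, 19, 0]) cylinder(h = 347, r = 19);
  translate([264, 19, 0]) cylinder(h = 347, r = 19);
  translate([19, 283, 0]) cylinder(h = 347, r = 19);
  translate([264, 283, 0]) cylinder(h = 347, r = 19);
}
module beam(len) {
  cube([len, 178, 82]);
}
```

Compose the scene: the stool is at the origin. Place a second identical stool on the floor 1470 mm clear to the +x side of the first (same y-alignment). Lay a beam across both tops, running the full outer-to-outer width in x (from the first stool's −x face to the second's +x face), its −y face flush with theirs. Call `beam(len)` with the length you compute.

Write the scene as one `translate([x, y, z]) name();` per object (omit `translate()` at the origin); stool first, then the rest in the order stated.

stool();
translate([1753, 0, 0]) stool();
translate([0, 0, 384]) beam(2036);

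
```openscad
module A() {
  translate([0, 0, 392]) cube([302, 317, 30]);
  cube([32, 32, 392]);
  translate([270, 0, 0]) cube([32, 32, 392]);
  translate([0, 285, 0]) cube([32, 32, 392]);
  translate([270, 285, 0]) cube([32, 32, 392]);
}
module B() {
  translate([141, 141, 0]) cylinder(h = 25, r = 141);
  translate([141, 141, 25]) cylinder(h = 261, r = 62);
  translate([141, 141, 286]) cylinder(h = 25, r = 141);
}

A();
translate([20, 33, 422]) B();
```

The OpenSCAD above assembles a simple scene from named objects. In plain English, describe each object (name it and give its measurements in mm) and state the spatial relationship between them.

A is a four-legged stool. The seat is a 302×317×30 mm slab whose top surface is at z = 422 mm; four square legs, each 32×32 mm in cross-section, run from the floor (z = 0) to the underside of the seat, each flush with a corner of the seat.

B is a spool: two coaxial disc flanges of radius 141 mm and thickness 25 mm, joined by a core cylinder of radius 62 mm and height 261 mm. The lower flange rests on z = 0 and the three cylinders share a vertical axis.

The spool is on top of the stool.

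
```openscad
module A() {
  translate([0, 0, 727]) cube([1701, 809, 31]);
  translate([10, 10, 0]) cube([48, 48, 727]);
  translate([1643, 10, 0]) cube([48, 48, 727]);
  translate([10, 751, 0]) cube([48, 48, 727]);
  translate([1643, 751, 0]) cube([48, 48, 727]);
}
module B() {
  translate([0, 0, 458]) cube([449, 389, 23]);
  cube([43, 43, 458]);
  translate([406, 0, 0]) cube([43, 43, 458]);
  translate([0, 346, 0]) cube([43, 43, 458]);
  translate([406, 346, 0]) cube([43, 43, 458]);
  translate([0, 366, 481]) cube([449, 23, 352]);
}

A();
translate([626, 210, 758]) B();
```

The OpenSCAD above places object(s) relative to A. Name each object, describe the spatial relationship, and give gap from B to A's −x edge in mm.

A is a table. B is a chair. The chair is on top of the table, centred. The gap from the chair to the table's −x edge is 626 mm.

The chair's min-x is at 626; the table's min-x is 0; gap = 626 mm.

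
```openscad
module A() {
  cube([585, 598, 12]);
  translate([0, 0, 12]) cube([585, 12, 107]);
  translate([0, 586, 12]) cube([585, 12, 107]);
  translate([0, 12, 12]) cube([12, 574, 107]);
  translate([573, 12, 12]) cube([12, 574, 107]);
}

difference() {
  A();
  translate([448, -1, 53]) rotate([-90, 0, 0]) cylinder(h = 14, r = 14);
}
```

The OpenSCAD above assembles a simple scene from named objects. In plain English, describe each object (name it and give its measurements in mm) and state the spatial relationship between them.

A is an open storage box with external size 585×598×119 mm and wall thickness 12 mm (the base is also 12 mm thick). The base covers the whole footprint; the four walls stand on the base, with the y-facing walls full-width and the x-facing walls fitting between their inner faces.

The open box has a circular hole of radius 14 mm through its front wall, centred at (x = 448, z = 53).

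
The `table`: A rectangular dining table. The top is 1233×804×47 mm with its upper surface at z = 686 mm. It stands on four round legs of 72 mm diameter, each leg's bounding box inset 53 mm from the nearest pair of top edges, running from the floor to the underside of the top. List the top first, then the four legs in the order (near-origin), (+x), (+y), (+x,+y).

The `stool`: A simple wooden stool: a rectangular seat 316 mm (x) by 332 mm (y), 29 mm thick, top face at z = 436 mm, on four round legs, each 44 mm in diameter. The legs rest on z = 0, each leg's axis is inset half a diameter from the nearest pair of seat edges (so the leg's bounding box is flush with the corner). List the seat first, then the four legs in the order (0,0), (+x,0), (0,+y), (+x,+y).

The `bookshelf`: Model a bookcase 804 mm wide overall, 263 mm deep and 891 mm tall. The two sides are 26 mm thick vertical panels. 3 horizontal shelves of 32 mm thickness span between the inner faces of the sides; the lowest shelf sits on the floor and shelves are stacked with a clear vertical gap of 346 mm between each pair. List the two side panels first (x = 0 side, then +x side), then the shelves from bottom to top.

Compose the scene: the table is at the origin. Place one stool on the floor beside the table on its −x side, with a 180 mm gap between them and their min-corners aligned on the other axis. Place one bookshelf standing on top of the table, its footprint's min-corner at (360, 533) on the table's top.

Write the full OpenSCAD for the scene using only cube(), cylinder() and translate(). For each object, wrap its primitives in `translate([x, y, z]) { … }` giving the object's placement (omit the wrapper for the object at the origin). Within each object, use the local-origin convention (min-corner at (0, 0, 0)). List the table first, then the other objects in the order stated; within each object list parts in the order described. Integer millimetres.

translate([0, 0, 639]) cube([1233, 804, 47]);
translate([89, 89, 0]) cylinder(h = 639, r = 36);
translate([1144, 89, 0]) cylinder(h = 639, r = 36);
translate([89, 715, 0]) cylinder(h = 639, r = 36);
translate([1144, 715, 0]) cylinder(h = 639, r = 36);
translate([-496, 0, 0]) {
  translate([0, 0, 407]) cube([316, 332, 29]);
  translate([22, 22, 0]) cylinder(h = 407, r = 22);
  translate([294, 22, 0]) cylinder(h = 407, r = 22);
  translate([22, 310, 0]) cylinder(h = 407, r = 22);
  translate([294, 310, 0]) cylinder(h = 407, r = 22);
}
translate([360, 533, 686]) {
  cube([26, 263, 891]);
  translate([778, 0, 0]) cube([26, 263, 891]);
  translate([26, 0, 0]) cube([752, 263, 32]);
  translate([26, 0, 378]) cube([752, 263, 32]);
  translate([26, 0, 756]) cube([752, 263, 32]);
}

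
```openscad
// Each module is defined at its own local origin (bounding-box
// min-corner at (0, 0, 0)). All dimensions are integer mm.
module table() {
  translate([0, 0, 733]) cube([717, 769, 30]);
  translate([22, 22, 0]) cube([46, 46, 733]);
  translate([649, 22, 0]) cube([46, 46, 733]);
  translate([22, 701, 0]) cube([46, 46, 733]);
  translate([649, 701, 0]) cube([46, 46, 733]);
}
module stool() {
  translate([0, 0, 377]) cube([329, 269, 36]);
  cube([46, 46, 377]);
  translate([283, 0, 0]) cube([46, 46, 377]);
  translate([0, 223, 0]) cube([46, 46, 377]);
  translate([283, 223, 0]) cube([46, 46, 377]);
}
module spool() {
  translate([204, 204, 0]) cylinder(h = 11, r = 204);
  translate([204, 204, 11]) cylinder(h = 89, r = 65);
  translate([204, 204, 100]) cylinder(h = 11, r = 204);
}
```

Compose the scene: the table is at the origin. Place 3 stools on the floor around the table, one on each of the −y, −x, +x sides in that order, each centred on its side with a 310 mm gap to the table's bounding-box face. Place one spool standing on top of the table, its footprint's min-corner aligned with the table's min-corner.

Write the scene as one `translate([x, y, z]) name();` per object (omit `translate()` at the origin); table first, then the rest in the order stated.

table();
translate([194, -579, 0]) stool();
translate([-639, 250, 0]) stool();
translate([1027, 250, 0]) stool();
translate([0, 0, 763]) spool();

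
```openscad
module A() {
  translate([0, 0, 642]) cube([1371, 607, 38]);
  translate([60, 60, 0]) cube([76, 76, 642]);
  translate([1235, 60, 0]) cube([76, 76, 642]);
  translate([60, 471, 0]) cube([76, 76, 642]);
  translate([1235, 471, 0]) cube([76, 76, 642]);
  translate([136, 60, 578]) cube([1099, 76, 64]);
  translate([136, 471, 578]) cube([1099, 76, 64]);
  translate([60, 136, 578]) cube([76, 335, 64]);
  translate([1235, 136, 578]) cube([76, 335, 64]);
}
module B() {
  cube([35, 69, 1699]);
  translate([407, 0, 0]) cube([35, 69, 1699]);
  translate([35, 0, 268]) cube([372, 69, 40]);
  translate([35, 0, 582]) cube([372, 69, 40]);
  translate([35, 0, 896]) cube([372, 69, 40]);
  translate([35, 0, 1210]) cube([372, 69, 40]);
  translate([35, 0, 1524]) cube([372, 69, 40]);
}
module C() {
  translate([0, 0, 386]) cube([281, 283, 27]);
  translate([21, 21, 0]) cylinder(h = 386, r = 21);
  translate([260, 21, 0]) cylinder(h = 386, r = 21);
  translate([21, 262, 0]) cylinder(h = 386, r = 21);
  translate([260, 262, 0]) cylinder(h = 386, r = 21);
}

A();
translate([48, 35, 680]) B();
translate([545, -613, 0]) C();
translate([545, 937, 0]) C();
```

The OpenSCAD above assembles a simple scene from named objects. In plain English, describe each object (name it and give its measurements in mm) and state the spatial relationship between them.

A is a table with a 1371×607 mm rectangular top, 38 mm thick, top surface at z = 680 mm, supported by four 76×76 mm square legs, each inset 60 mm from the nearest pair of top edges, running from the floor. Four apron rails, 76 mm thick and 64 mm tall, run between adjacent legs with their top edges flush with the underside of the top and their outer faces flush with the legs' outer faces.

B is a wooden ladder with two side rails of 35×69 mm section and 1699 mm height, set 442 mm apart overall. Between them run 5 rectangular rungs (69 mm deep, 40 mm thick), front faces flush with the rails' −y face. The bottom of the first rung is 268 mm above the floor and each subsequent rung is 314 mm higher than the one below.

C is a simple wooden stool: a rectangular seat 281 mm (x) by 283 mm (y), 27 mm thick, top face at z = 413 mm, on four round legs, each 42 mm in diameter. The legs rest on z = 0, each leg's axis is inset half a diameter from the nearest pair of seat edges (so the leg's bounding box is flush with the corner).

The ladder is on top of the table. Two stools sit around the table at the −y, +y sides.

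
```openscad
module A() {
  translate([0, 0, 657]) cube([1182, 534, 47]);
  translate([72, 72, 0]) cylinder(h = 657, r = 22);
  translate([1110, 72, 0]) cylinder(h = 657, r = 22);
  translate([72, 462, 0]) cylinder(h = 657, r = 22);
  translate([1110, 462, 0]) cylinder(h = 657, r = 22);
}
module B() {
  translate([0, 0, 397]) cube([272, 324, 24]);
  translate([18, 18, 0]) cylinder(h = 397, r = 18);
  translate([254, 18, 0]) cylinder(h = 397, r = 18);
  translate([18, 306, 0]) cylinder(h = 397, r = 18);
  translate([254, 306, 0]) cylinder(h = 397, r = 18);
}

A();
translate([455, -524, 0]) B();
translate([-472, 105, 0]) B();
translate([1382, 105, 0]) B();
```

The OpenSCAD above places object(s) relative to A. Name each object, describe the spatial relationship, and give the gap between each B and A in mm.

Each stool's nearest face is 200 mm from the table's bounding box.

A is a table. B is a stool. Three stools sit around the table at the −y, −x, +x sides. The gap between each stool and the table is 200 mm.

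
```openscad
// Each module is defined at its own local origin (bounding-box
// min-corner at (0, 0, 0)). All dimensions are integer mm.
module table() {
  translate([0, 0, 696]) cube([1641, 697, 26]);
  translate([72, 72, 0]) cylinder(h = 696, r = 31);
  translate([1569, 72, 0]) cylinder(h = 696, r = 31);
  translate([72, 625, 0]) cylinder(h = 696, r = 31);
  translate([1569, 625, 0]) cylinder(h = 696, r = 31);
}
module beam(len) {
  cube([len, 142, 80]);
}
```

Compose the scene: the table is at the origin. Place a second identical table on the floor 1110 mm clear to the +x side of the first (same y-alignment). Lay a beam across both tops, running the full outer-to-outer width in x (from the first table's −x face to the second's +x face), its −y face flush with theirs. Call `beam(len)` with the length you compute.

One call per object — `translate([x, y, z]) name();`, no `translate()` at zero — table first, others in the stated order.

table();
translate([2751, 0, 0]) table();
translate([0, 0, 722]) beam(4392);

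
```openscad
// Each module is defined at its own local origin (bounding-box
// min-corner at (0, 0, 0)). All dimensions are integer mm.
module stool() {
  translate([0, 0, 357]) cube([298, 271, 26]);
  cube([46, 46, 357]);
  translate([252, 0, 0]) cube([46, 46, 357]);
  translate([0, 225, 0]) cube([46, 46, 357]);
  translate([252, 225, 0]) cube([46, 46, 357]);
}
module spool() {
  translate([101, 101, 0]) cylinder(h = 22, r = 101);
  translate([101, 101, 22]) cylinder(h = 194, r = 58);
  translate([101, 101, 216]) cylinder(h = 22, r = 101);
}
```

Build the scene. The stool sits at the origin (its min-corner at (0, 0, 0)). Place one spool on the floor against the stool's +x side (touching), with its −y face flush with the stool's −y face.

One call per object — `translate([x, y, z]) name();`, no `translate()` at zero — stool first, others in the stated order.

stool();
translate([298, 0, 0]) spool();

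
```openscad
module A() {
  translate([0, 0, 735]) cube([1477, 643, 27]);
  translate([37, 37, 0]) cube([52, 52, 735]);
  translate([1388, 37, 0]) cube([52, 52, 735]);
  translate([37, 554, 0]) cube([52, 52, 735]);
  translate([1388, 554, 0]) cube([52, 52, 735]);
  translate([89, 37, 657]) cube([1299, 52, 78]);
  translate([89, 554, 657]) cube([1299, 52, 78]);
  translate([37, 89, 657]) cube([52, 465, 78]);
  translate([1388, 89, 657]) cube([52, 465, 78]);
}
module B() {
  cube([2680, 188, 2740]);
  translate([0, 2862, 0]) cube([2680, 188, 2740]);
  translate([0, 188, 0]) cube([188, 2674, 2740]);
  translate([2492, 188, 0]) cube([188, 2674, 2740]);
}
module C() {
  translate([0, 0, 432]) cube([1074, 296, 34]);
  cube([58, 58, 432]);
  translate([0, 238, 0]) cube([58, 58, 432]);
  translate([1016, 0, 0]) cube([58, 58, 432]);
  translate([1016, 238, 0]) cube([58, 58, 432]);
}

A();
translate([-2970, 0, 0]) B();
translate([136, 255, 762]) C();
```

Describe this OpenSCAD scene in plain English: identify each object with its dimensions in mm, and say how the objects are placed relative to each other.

A is a table with a 1477×643 mm rectangular top, 27 mm thick, top surface at z = 762 mm, supported by four 52×52 mm square legs, each inset 37 mm from the nearest pair of top edges, running from the floor. Four apron rails, 52 mm thick and 78 mm tall, run between adjacent legs with their top edges flush with the underside of the top and their outer faces flush with the legs' outer faces.

B is a box-shaped house frame (walls only): outside footprint 2680×3050 mm, wall height 2740 mm, wall thickness 188 mm. The two y-facing walls run the full x-width; the two x-facing walls fit between the inner faces of the y-facing walls.

C is a bench: a 1074×296 mm seat slab, 34 mm thick, top at z = 466 mm, on four 58×58 mm square legs flush with the seat corners and standing on z = 0.

The house frame is on the floor beside the table on its −x side. The bench is on top of the table.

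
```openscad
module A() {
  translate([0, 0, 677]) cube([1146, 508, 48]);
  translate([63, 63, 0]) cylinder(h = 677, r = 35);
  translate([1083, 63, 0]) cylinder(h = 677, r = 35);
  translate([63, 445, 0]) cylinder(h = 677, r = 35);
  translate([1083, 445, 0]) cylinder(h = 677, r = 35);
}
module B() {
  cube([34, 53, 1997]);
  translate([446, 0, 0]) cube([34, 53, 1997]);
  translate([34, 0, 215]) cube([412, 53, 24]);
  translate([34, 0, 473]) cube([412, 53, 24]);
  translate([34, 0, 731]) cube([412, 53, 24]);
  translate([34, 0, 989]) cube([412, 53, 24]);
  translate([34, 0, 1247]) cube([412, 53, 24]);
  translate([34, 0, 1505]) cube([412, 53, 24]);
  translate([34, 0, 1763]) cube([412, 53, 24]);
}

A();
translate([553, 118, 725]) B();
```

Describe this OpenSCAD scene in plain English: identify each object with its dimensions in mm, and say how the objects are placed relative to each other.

A is a table with a 1146×508 mm rectangular top, 48 mm thick, top surface at z = 725 mm, supported by four round legs of 70 mm diameter, each leg's bounding box inset 28 mm from the nearest pair of top edges, running from the floor.

B is a wooden ladder with two side rails of 34×53 mm section and 1997 mm height, set 480 mm apart overall. Between them run 7 rectangular rungs (53 mm deep, 24 mm thick), front faces flush with the rails' −y face. The bottom of the first rung is 215 mm above the floor and each subsequent rung is 258 mm higher than the one below.

The ladder is on top of the table.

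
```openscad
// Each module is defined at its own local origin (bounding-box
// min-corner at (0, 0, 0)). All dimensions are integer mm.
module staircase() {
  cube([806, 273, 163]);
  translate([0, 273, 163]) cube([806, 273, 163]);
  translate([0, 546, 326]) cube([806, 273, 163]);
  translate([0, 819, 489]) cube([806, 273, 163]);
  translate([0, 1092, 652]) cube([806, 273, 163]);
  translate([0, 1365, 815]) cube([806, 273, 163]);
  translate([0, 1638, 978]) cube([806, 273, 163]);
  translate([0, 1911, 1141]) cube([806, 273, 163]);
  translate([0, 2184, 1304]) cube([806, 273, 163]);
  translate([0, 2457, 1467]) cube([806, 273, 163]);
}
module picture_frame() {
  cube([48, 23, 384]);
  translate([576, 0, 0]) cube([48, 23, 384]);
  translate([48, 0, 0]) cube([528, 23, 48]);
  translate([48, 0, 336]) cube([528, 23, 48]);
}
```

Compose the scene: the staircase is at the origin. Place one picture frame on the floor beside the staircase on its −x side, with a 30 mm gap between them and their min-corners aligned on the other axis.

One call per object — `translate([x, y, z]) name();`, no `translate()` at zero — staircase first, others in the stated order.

staircase();
translate([-654, 0, 0]) picture_frame();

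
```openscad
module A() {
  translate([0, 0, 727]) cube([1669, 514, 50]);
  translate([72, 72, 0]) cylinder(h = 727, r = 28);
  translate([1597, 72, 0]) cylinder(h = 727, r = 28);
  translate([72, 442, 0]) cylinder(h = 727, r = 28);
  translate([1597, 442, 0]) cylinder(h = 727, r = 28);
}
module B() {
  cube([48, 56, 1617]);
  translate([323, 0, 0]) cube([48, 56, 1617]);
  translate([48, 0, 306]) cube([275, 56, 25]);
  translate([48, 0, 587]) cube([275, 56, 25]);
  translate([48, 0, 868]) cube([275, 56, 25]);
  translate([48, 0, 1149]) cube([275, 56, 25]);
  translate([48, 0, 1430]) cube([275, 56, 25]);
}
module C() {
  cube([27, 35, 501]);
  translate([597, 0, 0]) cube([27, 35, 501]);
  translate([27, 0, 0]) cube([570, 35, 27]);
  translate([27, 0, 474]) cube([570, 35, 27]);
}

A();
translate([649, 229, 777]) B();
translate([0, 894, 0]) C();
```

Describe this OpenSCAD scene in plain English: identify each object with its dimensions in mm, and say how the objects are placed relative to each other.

A is a table with a 1669×514 mm rectangular top, 50 mm thick, top surface at z = 777 mm, supported by four round legs of 56 mm diameter, each leg's bounding box inset 44 mm from the nearest pair of top edges, running from the floor.

B is a straight ladder. Two 48×56 mm vertical rails, 1617 mm tall, stand 371 mm apart (outside-to-outside) with their front faces coplanar on the −y side. 5 rungs, each 56 mm deep and 25 mm tall, span between the inner faces of the rails, front faces flush with the rails. The lowest rung's underside is at z = 306 mm and rungs are spaced 281 mm apart (underside to underside).

C is a rectangular picture frame lying in the x–z plane (depth along y). The opening is 570 mm wide (x) by 447 mm tall (z), surrounded by a border 27 mm wide on all four sides. The frame is 35 mm deep and is made of two full-height vertical stiles with two horizontal rails fitted between them.

The ladder is on top of the table, centred. The picture frame is on the floor beside the table on its +y side.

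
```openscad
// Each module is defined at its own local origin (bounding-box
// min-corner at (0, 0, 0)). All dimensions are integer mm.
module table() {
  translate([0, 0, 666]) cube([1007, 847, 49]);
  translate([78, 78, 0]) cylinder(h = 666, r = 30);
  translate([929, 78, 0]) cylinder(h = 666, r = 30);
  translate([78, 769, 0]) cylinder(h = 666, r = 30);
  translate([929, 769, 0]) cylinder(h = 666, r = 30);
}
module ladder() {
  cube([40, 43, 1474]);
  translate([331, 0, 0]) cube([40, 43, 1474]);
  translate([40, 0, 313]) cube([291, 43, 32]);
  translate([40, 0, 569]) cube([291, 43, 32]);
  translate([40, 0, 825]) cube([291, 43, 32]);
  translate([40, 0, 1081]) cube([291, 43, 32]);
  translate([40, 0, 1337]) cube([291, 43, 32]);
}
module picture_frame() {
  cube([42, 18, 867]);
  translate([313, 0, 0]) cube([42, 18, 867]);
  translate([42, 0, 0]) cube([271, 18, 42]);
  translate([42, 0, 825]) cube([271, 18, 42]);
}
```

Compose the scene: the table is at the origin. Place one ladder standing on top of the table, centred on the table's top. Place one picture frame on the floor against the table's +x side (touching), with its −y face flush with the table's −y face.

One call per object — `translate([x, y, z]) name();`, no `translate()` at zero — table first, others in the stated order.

table();
translate([318, 402, 715]) ladder();
translate([1007, 0, 0]) picture_frame();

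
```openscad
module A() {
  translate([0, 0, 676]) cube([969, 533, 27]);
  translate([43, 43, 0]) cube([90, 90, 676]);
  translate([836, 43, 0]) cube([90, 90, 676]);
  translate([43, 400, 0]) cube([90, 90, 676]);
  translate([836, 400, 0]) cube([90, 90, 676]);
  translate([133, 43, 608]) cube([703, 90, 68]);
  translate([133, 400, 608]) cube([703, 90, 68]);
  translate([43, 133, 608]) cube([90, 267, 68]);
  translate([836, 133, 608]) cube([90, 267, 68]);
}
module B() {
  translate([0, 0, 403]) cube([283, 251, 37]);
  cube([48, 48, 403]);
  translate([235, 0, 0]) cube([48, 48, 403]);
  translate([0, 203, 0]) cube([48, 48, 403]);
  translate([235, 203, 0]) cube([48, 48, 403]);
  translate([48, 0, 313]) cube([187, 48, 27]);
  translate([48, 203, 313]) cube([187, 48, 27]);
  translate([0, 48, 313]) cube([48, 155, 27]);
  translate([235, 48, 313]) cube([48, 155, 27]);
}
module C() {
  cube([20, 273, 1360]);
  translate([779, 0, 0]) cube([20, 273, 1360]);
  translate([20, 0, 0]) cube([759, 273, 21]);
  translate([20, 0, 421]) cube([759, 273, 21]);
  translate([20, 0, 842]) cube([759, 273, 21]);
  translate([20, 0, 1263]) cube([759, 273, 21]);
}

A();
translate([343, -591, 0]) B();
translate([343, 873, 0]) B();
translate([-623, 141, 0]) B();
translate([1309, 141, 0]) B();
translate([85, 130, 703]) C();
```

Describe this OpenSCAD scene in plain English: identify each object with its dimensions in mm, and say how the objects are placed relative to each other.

A is a table with a 969×533 mm rectangular top, 27 mm thick, top surface at z = 703 mm, supported by four 90×90 mm square legs, each inset 43 mm from the nearest pair of top edges, running from the floor. Four apron rails, 90 mm thick and 68 mm tall, run between adjacent legs with their top edges flush with the underside of the top and their outer faces flush with the legs' outer faces.

B is a four-legged stool. The seat is a 283×251×37 mm slab whose top surface is at z = 440 mm; four square legs, each 48×48 mm in cross-section, run from the floor (z = 0) to the underside of the seat, each flush with a corner of the seat. Four stretchers, 48 mm wide and 27 mm tall, connect adjacent legs with their undersides at z = 313 mm, each running between the inner faces of the legs it joins and aligned with the legs' outer faces on the other axis.

C is a bookshelf 799 mm wide overall, 273 mm deep and 1360 mm tall. The two sides are 20 mm thick vertical panels. 4 horizontal shelves of 21 mm thickness span between the inner faces of the sides; the lowest shelf sits on the floor and shelves are stacked with a clear vertical gap of 400 mm between each pair.

Four stools sit around the table at the −y, +y, −x, +x sides. The bookshelf is on top of the table, centred.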